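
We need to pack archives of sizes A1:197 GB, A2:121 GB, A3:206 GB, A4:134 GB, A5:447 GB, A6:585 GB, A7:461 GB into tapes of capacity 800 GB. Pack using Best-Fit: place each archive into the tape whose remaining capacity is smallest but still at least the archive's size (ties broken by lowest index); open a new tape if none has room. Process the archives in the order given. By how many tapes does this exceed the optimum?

1

Best-Fit: [197,121,206,134] [447] [585] [461] → 4 tapes.
Total size 2151 GB; any packing needs at least ⌈2151/800⌉ = 3 tapes.
An optimal packing achieves that bound: [585,206] [461,197,134] [447,121] → 3 tapes.
Excess: 4 − 3 = 1.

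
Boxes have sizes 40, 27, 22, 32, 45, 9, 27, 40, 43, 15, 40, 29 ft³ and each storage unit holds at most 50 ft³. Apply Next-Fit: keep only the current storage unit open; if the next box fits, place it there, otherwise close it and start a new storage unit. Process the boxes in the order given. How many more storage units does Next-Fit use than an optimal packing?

Next-Fit: [40] [27,22] [32] [45] [9,27] [40] [43] [15] [40] [29] → 10 storage units.
9 boxes exceed 25 ft³ (half the capacity), and no two of those can share a storage unit, so at least 9 storage units are needed.
An optimal packing achieves that bound: [45] [43] [40,9] [40] [40] [32,15] [29] [27,22] [27] → 9 storage units.
Excess: 10 − 9 = 1.

1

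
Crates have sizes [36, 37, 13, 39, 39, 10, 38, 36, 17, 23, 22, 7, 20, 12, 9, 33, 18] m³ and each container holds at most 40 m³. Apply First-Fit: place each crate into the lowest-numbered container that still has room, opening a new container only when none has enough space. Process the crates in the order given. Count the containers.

36 m³ → container 1 (remaining 4 m³)
37 m³ → container 2 (remaining 3 m³)
13 m³ → container 3 (remaining 27 m³)
39 m³ → container 4 (remaining 1 m³)
39 m³ → container 5 (remaining 1 m³)
10 m³ → container 3 (remaining 17 m³)
38 m³ → container 6 (remaining 2 m³)
36 m³ → container 7 (remaining 4 m³)
17 m³ → container 3 (remaining 0 m³)
23 m³ → container 8 (remaining 17 m³)
22 m³ → container 9 (remaining 18 m³)
7 m³ → container 8 (remaining 10 m³)
20 m³ → container 10 (remaining 20 m³)
12 m³ → container 9 (remaining 6 m³)
9 m³ → container 8 (remaining 1 m³)
33 m³ → container 11 (remaining 7 m³)
18 m³ → container 10 (remaining 2 m³)
Final containers: [36] [37] [13,10,17] [39] [39] [38] [36] [23,7,9] [22,12] [20,18] [33].

11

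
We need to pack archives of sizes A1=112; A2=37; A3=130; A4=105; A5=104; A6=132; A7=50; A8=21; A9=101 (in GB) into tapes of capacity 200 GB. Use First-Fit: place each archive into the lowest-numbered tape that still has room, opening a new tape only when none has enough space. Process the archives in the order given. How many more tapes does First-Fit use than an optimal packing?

0

First-Fit: [112,37,50] [130,21] [105] [104] [132] [101] → 6 tapes.
6 archives exceed 100 GB (half the capacity), and no two of those can share a tape, so at least 6 tapes are needed.
So 6 is already optimal.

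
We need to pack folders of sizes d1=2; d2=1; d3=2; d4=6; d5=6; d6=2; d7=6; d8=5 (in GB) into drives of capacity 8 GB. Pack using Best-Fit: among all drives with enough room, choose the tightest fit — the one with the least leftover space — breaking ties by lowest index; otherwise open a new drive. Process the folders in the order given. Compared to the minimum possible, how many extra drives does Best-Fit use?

1

Best-Fit: [2,1,2] [6,2] [6] [6] [5] → 5 drives.
Total size 30 GB; any packing needs at least ⌈30/8⌉ = 4 drives.
An optimal packing achieves that bound: [6,2] [6,2] [6,2] [5,1] → 4 drives.
Excess: 5 − 4 = 1.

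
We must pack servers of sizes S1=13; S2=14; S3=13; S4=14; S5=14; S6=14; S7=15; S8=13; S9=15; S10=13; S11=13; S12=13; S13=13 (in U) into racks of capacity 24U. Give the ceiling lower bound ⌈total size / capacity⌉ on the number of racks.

8

Total size = 13 + 14 + 13 + 14 + 14 + 14 + 15 + 13 + 15 + 13 + 13 + 13 + 13 = 177U.
⌈177 / 24⌉ = 8.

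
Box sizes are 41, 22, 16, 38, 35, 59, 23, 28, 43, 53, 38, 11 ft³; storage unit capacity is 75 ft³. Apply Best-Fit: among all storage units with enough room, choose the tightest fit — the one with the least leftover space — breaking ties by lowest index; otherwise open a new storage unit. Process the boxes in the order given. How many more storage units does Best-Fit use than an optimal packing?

1

Best-Fit: [41,22,11] [16,38] [35,23] [59] [28,43] [53] [38] → 7 storage units.
Total size 407 ft³; any packing needs at least ⌈407/75⌉ = 6 storage units.
An optimal packing achieves that bound: [59,16] [53,22] [43,28] [41,23,11] [38,35] [38] → 6 storage units.
Excess: 7 − 6 = 1.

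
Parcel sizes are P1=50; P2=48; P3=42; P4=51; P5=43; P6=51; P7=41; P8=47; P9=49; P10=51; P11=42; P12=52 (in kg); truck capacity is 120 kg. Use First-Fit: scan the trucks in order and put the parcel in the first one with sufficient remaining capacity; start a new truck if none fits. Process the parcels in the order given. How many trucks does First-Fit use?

truck 1: place P1 (50 kg), 70 kg left
truck 1: place P2 (48 kg), 22 kg left
truck 2: place P3 (42 kg), 78 kg left
truck 2: place P4 (51 kg), 27 kg left
truck 3: place P5 (43 kg), 77 kg left
truck 3: place P6 (51 kg), 26 kg left
truck 4: place P7 (41 kg), 79 kg left
truck 4: place P8 (47 kg), 32 kg left
truck 5: place P9 (49 kg), 71 kg left
truck 5: place P10 (51 kg), 20 kg left
truck 6: place P11 (42 kg), 78 kg left
truck 6: place P12 (52 kg), 26 kg left
Final trucks: [50,48] [42,51] [43,51] [41,47] [49,51] [42,52].

6 trucks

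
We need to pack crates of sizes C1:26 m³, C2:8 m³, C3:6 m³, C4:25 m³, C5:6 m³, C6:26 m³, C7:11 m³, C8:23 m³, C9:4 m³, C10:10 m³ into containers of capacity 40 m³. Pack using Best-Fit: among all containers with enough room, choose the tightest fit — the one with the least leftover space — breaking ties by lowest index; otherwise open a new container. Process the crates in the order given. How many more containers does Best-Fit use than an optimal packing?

Best-Fit: [26,8,6] [25,6,4] [26,11] [23,10] → 4 containers.
Total size 145 m³; any packing needs at least ⌈145/40⌉ = 4 containers.
So 4 is already optimal.

0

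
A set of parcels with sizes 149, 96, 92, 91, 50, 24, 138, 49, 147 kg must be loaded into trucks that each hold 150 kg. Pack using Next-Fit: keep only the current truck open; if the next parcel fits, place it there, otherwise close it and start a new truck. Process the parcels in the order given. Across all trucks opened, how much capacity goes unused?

364

149 kg → truck 1 (remaining 1 kg)
96 kg → truck 2 (remaining 54 kg)
92 kg → truck 3 (remaining 58 kg)
91 kg → truck 4 (remaining 59 kg)
50 kg → truck 4 (remaining 9 kg)
24 kg → truck 5 (remaining 126 kg)
138 kg → truck 6 (remaining 12 kg)
49 kg → truck 7 (remaining 101 kg)
147 kg → truck 8 (remaining 3 kg)
8 trucks × 150 kg = 1200 kg; used 836 kg; unused 364 kg.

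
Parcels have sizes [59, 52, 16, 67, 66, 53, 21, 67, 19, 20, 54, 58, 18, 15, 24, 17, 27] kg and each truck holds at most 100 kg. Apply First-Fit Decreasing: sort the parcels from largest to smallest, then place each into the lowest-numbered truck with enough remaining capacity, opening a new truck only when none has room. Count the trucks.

Sorted descending: 67, 67, 66, 59, 58, 54, 53, 52, 27, 24, 21, 20, 19, 18, 17, 16, 15.
truck 1: place 67 kg, 33 kg left
truck 2: place 67 kg, 33 kg left
truck 3: place 66 kg, 34 kg left
truck 4: place 59 kg, 41 kg left
truck 5: place 58 kg, 42 kg left
truck 6: place 54 kg, 46 kg left
truck 7: place 53 kg, 47 kg left
truck 8: place 52 kg, 48 kg left
truck 1: place 27 kg, 6 kg left
truck 2: place 24 kg, 9 kg left
truck 3: place 21 kg, 13 kg left
truck 4: place 20 kg, 21 kg left
truck 4: place 19 kg, 2 kg left
truck 5: place 18 kg, 24 kg left
truck 5: place 17 kg, 7 kg left
truck 6: place 16 kg, 30 kg left
truck 6: place 15 kg, 15 kg left
Final trucks: [67,27] [67,24] [66,21] [59,20,19] [58,18,17] [54,16,15] [53] [52].

8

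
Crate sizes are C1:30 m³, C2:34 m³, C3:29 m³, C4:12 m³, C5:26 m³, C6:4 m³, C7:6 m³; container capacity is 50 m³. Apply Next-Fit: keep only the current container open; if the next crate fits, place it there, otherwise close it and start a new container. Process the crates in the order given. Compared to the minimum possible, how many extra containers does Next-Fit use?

Next-Fit: [30] [34] [29,12] [26,4,6] → 4 containers.
4 crates exceed 25 m³ (half the capacity), and no two of those can share a container, so at least 4 containers are needed.
So 4 is already optimal.

0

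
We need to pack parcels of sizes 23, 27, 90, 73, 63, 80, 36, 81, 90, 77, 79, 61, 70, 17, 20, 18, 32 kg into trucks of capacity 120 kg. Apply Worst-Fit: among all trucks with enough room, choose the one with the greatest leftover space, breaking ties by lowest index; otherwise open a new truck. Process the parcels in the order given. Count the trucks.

10

truck 1: place 23 kg, 97 kg left
truck 1: place 27 kg, 70 kg left
truck 2: place 90 kg, 30 kg left
truck 3: place 73 kg, 47 kg left
truck 1: place 63 kg, 7 kg left
truck 4: place 80 kg, 40 kg left
truck 3: place 36 kg, 11 kg left
truck 5: place 81 kg, 39 kg left
truck 6: place 90 kg, 30 kg left
truck 7: place 77 kg, 43 kg left
truck 8: place 79 kg, 41 kg left
truck 9: place 61 kg, 59 kg left
truck 10: place 70 kg, 50 kg left
truck 9: place 17 kg, 42 kg left
truck 10: place 20 kg, 30 kg left
truck 7: place 18 kg, 25 kg left
truck 9: place 32 kg, 10 kg left
Final trucks: [23,27,63] [90] [73,36] [80] [81] [90] [77,18] [79] [61,17,32] [70,20].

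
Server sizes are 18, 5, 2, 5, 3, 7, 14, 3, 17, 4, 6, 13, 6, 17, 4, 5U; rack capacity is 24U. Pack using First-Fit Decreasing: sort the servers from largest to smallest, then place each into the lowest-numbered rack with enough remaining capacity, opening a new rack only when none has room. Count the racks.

Sorted descending: 18, 17, 17, 14, 13, 7, 6, 6, 5, 5, 5, 4, 4, 3, 3, 2.
Put 18U in rack 1; 6U remain.
Put 17U in rack 2; 7U remain.
Put 17U in rack 3; 7U remain.
Put 14U in rack 4; 10U remain.
Put 13U in rack 5; 11U remain.
Put 7U in rack 2; 0U remain.
Put 6U in rack 1; 0U remain.
Put 6U in rack 3; 1U remain.
Put 5U in rack 4; 5U remain.
Put 5U in rack 4; 0U remain.
Put 5U in rack 5; 6U remain.
Put 4U in rack 5; 2U remain.
Put 4U in rack 6; 20U remain.
Put 3U in rack 6; 17U remain.
Put 3U in rack 6; 14U remain.
Put 2U in rack 5; 0U remain.

6 racks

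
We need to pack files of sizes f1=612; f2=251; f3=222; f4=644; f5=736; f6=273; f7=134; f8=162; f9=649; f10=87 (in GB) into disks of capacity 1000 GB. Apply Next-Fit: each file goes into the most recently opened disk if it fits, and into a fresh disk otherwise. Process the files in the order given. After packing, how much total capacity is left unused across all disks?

1230

disk 1: place f1 (612 GB), 388 GB left
disk 1: place f2 (251 GB), 137 GB left
disk 2: place f3 (222 GB), 778 GB left
disk 2: place f4 (644 GB), 134 GB left
disk 3: place f5 (736 GB), 264 GB left
disk 4: place f6 (273 GB), 727 GB left
disk 4: place f7 (134 GB), 593 GB left
disk 4: place f8 (162 GB), 431 GB left
disk 5: place f9 (649 GB), 351 GB left
disk 5: place f10 (87 GB), 264 GB left
5 disks × 1000 GB = 5000 GB; used 3770 GB; unused 1230 GB.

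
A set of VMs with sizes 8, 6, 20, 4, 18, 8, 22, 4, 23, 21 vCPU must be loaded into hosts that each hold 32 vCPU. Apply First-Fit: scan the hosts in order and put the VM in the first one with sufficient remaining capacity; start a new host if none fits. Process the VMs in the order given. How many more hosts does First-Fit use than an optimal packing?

First-Fit: [8,6,4,8,4] [20] [18] [22] [23] [21] → 6 hosts.
Total size 134 vCPU; any packing needs at least ⌈134/32⌉ = 5 hosts.
An optimal packing achieves that bound: [23,8] [22,8] [21,6,4] [20,4] [18] → 5 hosts.
Excess: 6 − 5 = 1.

1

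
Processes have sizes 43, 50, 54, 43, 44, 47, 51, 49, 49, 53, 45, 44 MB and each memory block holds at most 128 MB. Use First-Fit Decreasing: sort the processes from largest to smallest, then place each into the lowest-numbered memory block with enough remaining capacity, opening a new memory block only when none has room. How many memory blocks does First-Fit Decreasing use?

Sorted descending: 54, 53, 51, 50, 49, 49, 47, 45, 44, 44, 43, 43.
Put 54 MB in memory block 1; 74 MB remain.
Put 53 MB in memory block 1; 21 MB remain.
Put 51 MB in memory block 2; 77 MB remain.
Put 50 MB in memory block 2; 27 MB remain.
Put 49 MB in memory block 3; 79 MB remain.
Put 49 MB in memory block 3; 30 MB remain.
Put 47 MB in memory block 4; 81 MB remain.
Put 45 MB in memory block 4; 36 MB remain.
Put 44 MB in memory block 5; 84 MB remain.
Put 44 MB in memory block 5; 40 MB remain.
Put 43 MB in memory block 6; 85 MB remain.
Put 43 MB in memory block 6; 42 MB remain.
Final memory blocks: [54,53] [51,50] [49,49] [47,45] [44,44] [43,43].

6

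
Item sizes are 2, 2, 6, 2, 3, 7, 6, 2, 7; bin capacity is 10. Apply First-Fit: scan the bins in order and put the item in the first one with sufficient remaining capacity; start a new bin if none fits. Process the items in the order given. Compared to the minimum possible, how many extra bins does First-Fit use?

1

First-Fit: [2,2,6] [2,3,2] [7] [6] [7] → 5 bins.
Total size 37; any packing needs at least ⌈37/10⌉ = 4 bins.
An optimal packing achieves that bound: [7,3] [7,2] [6,2,2] [6,2] → 4 bins.
Excess: 5 − 4 = 1.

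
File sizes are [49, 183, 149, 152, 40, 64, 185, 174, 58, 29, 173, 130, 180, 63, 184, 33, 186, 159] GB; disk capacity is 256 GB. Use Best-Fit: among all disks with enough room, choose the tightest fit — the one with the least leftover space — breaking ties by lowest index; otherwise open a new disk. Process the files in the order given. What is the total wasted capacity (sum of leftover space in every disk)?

625

Put 49 GB in disk 1; 207 GB remain.
Put 183 GB in disk 1; 24 GB remain.
Put 149 GB in disk 2; 107 GB remain.
Put 152 GB in disk 3; 104 GB remain.
Put 40 GB in disk 3; 64 GB remain.
Put 64 GB in disk 3; 0 GB remain.
Put 185 GB in disk 4; 71 GB remain.
Put 174 GB in disk 5; 82 GB remain.
Put 58 GB in disk 4; 13 GB remain.
Put 29 GB in disk 5; 53 GB remain.
Put 173 GB in disk 6; 83 GB remain.
Put 130 GB in disk 7; 126 GB remain.
Put 180 GB in disk 8; 76 GB remain.
Put 63 GB in disk 8; 13 GB remain.
Put 184 GB in disk 9; 72 GB remain.
Put 33 GB in disk 5; 20 GB remain.
Put 186 GB in disk 10; 70 GB remain.
Put 159 GB in disk 11; 97 GB remain.
11 disks × 256 GB = 2816 GB; used 2191 GB; unused 625 GB.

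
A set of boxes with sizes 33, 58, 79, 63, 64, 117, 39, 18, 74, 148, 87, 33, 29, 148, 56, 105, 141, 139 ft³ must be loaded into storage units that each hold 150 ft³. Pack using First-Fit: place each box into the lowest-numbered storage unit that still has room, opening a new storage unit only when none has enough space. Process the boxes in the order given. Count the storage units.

11 storage units

storage unit 1: place 33 ft³, 117 ft³ left
storage unit 1: place 58 ft³, 59 ft³ left
storage unit 2: place 79 ft³, 71 ft³ left
storage unit 2: place 63 ft³, 8 ft³ left
storage unit 3: place 64 ft³, 86 ft³ left
storage unit 4: place 117 ft³, 33 ft³ left
storage unit 1: place 39 ft³, 20 ft³ left
storage unit 1: place 18 ft³, 2 ft³ left
storage unit 3: place 74 ft³, 12 ft³ left
storage unit 5: place 148 ft³, 2 ft³ left
storage unit 6: place 87 ft³, 63 ft³ left
storage unit 4: place 33 ft³, 0 ft³ left
storage unit 6: place 29 ft³, 34 ft³ left
storage unit 7: place 148 ft³, 2 ft³ left
storage unit 8: place 56 ft³, 94 ft³ left
storage unit 9: place 105 ft³, 45 ft³ left
storage unit 10: place 141 ft³, 9 ft³ left
storage unit 11: place 139 ft³, 11 ft³ left
Final storage units: [33,58,39,18] [79,63] [64,74] [117,33] [148] [87,29] [148] [56] [105] [141] [139].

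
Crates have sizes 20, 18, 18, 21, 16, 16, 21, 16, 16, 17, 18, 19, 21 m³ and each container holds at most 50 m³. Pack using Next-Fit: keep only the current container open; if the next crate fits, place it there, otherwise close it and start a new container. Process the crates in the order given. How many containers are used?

container 1: place 20 m³, 30 m³ left
container 1: place 18 m³, 12 m³ left
container 2: place 18 m³, 32 m³ left
container 2: place 21 m³, 11 m³ left
container 3: place 16 m³, 34 m³ left
container 3: place 16 m³, 18 m³ left
container 4: place 21 m³, 29 m³ left
container 4: place 16 m³, 13 m³ left
container 5: place 16 m³, 34 m³ left
container 5: place 17 m³, 17 m³ left
container 6: place 18 m³, 32 m³ left
container 6: place 19 m³, 13 m³ left
container 7: place 21 m³, 29 m³ left
Final containers: [20,18] [18,21] [16,16] [21,16] [16,17] [18,19] [21].

7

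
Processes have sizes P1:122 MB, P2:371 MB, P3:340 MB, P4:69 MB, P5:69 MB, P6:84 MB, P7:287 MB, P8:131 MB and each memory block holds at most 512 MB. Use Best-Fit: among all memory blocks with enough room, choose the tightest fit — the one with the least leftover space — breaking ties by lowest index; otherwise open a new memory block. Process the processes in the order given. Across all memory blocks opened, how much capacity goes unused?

63

P1 (122 MB) → memory block 1 (remaining 390 MB)
P2 (371 MB) → memory block 1 (remaining 19 MB)
P3 (340 MB) → memory block 2 (remaining 172 MB)
P4 (69 MB) → memory block 2 (remaining 103 MB)
P5 (69 MB) → memory block 2 (remaining 34 MB)
P6 (84 MB) → memory block 3 (remaining 428 MB)
P7 (287 MB) → memory block 3 (remaining 141 MB)
P8 (131 MB) → memory block 3 (remaining 10 MB)
3 memory blocks × 512 MB = 1536 MB; used 1473 MB; unused 63 MB.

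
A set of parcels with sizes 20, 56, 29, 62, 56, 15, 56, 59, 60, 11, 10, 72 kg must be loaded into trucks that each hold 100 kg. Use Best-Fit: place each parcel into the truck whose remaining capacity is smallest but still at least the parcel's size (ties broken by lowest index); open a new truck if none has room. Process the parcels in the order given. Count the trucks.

7 trucks

20 kg → truck 1 (remaining 80 kg)
56 kg → truck 1 (remaining 24 kg)
29 kg → truck 2 (remaining 71 kg)
62 kg → truck 2 (remaining 9 kg)
56 kg → truck 3 (remaining 44 kg)
15 kg → truck 1 (remaining 9 kg)
56 kg → truck 4 (remaining 44 kg)
59 kg → truck 5 (remaining 41 kg)
60 kg → truck 6 (remaining 40 kg)
11 kg → truck 6 (remaining 29 kg)
10 kg → truck 6 (remaining 19 kg)
72 kg → truck 7 (remaining 28 kg)
Final trucks: [20,56,15] [29,62] [56] [56] [59] [60,11,10] [72].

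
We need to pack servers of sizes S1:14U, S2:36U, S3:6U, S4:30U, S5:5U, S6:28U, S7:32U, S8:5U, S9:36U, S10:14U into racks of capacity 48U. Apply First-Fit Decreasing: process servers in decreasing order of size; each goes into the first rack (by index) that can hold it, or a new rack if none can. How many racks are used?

Sorted descending: 36, 36, 32, 30, 28, 14, 14, 6, 5, 5.
rack 1: place 36U, 12U left
rack 2: place 36U, 12U left
rack 3: place 32U, 16U left
rack 4: place 30U, 18U left
rack 5: place 28U, 20U left
rack 3: place 14U, 2U left
rack 4: place 14U, 4U left
rack 1: place 6U, 6U left
rack 1: place 5U, 1U left
rack 2: place 5U, 7U left

5 racks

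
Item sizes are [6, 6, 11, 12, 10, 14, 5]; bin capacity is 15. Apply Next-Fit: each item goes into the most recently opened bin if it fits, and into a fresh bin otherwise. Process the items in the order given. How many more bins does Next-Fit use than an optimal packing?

Next-Fit: [6,6] [11] [12] [10] [14] [5] → 6 bins.
Total size 64; any packing needs at least ⌈64/15⌉ = 5 bins.
An optimal packing achieves that bound: [14] [12] [11] [10,5] [6,6] → 5 bins.
Excess: 6 − 5 = 1.

1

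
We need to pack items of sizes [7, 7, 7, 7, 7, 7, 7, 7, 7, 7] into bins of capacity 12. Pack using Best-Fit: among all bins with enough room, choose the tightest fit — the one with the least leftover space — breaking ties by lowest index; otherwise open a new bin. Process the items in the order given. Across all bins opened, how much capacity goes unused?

50

bin 1: place 7, 5 left
bin 2: place 7, 5 left
bin 3: place 7, 5 left
bin 4: place 7, 5 left
bin 5: place 7, 5 left
bin 6: place 7, 5 left
bin 7: place 7, 5 left
bin 8: place 7, 5 left
bin 9: place 7, 5 left
bin 10: place 7, 5 left
10 bins × 12 = 120; used 70; unused 50.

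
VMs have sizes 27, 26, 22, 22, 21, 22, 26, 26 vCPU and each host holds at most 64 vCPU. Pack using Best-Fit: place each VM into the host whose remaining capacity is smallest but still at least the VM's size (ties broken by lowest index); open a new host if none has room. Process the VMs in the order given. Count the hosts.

host 1: place 27 vCPU, 37 vCPU left
host 1: place 26 vCPU, 11 vCPU left
host 2: place 22 vCPU, 42 vCPU left
host 2: place 22 vCPU, 20 vCPU left
host 3: place 21 vCPU, 43 vCPU left
host 3: place 22 vCPU, 21 vCPU left
host 4: place 26 vCPU, 38 vCPU left
host 4: place 26 vCPU, 12 vCPU left

4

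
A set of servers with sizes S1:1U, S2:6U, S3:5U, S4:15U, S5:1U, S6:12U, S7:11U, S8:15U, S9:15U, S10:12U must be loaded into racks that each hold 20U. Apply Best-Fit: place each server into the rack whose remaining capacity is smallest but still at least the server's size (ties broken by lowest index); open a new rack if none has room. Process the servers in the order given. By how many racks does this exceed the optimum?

1

Best-Fit: [1,6,5] [15,1] [12] [11] [15] [15] [12] → 7 racks.
6 servers exceed 10U (half the capacity), and no two of those can share a rack, so at least 6 racks are needed.
An optimal packing achieves that bound: [15,5] [15,1,1] [15] [12,6] [12] [11] → 6 racks.
Excess: 7 − 6 = 1.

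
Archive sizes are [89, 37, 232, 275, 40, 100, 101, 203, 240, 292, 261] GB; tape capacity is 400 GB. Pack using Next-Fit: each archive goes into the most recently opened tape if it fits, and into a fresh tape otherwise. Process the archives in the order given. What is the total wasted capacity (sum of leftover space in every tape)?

89 GB → tape 1 (remaining 311 GB)
37 GB → tape 1 (remaining 274 GB)
232 GB → tape 1 (remaining 42 GB)
275 GB → tape 2 (remaining 125 GB)
40 GB → tape 2 (remaining 85 GB)
100 GB → tape 3 (remaining 300 GB)
101 GB → tape 3 (remaining 199 GB)
203 GB → tape 4 (remaining 197 GB)
240 GB → tape 5 (remaining 160 GB)
292 GB → tape 6 (remaining 108 GB)
261 GB → tape 7 (remaining 139 GB)
7 tapes × 400 GB = 2800 GB; used 1870 GB; unused 930 GB.

930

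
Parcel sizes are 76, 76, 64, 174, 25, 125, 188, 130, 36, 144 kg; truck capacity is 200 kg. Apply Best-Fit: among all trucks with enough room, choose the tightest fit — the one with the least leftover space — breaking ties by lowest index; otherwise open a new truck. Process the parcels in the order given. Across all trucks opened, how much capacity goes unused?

162

76 kg → truck 1 (remaining 124 kg)
76 kg → truck 1 (remaining 48 kg)
64 kg → truck 2 (remaining 136 kg)
174 kg → truck 3 (remaining 26 kg)
25 kg → truck 3 (remaining 1 kg)
125 kg → truck 2 (remaining 11 kg)
188 kg → truck 4 (remaining 12 kg)
130 kg → truck 5 (remaining 70 kg)
36 kg → truck 1 (remaining 12 kg)
144 kg → truck 6 (remaining 56 kg)
6 trucks × 200 kg = 1200 kg; used 1038 kg; unused 162 kg.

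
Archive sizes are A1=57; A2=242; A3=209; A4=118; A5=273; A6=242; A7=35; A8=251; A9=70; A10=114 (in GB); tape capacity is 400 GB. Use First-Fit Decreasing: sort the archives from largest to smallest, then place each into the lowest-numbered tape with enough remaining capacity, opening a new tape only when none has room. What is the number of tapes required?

Sorted descending: 273, 251, 242, 242, 209, 118, 114, 70, 57, 35.
Put 273 GB in tape 1; 127 GB remain.
Put 251 GB in tape 2; 149 GB remain.
Put 242 GB in tape 3; 158 GB remain.
Put 242 GB in tape 4; 158 GB remain.
Put 209 GB in tape 5; 191 GB remain.
Put 118 GB in tape 1; 9 GB remain.
Put 114 GB in tape 2; 35 GB remain.
Put 70 GB in tape 3; 88 GB remain.
Put 57 GB in tape 3; 31 GB remain.
Put 35 GB in tape 2; 0 GB remain.
Final tapes: [273,118] [251,114,35] [242,70,57] [242] [209].

5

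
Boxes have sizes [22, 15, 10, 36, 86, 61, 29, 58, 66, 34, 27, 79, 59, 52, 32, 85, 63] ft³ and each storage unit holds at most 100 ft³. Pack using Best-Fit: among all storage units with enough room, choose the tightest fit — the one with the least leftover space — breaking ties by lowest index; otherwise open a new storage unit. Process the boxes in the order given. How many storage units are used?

22 ft³ → storage unit 1 (remaining 78 ft³)
15 ft³ → storage unit 1 (remaining 63 ft³)
10 ft³ → storage unit 1 (remaining 53 ft³)
36 ft³ → storage unit 1 (remaining 17 ft³)
86 ft³ → storage unit 2 (remaining 14 ft³)
61 ft³ → storage unit 3 (remaining 39 ft³)
29 ft³ → storage unit 3 (remaining 10 ft³)
58 ft³ → storage unit 4 (remaining 42 ft³)
66 ft³ → storage unit 5 (remaining 34 ft³)
34 ft³ → storage unit 5 (remaining 0 ft³)
27 ft³ → storage unit 4 (remaining 15 ft³)
79 ft³ → storage unit 6 (remaining 21 ft³)
59 ft³ → storage unit 7 (remaining 41 ft³)
52 ft³ → storage unit 8 (remaining 48 ft³)
32 ft³ → storage unit 7 (remaining 9 ft³)
85 ft³ → storage unit 9 (remaining 15 ft³)
63 ft³ → storage unit 10 (remaining 37 ft³)

10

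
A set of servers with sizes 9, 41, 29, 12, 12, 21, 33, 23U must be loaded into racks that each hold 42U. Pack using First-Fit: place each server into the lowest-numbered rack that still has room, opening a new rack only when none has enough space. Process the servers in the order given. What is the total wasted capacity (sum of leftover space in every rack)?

Put 9U in rack 1; 33U remain.
Put 41U in rack 2; 1U remain.
Put 29U in rack 1; 4U remain.
Put 12U in rack 3; 30U remain.
Put 12U in rack 3; 18U remain.
Put 21U in rack 4; 21U remain.
Put 33U in rack 5; 9U remain.
Put 23U in rack 6; 19U remain.
6 racks × 42U = 252U; used 180U; unused 72U.

72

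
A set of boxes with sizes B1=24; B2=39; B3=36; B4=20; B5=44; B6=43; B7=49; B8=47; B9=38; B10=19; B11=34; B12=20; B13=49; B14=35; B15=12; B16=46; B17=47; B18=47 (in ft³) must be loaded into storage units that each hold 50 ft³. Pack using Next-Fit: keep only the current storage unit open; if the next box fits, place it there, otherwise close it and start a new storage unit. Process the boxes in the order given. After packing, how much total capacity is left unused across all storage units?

Put B1 (24 ft³) in storage unit 1; 26 ft³ remain.
Put B2 (39 ft³) in storage unit 2; 11 ft³ remain.
Put B3 (36 ft³) in storage unit 3; 14 ft³ remain.
Put B4 (20 ft³) in storage unit 4; 30 ft³ remain.
Put B5 (44 ft³) in storage unit 5; 6 ft³ remain.
Put B6 (43 ft³) in storage unit 6; 7 ft³ remain.
Put B7 (49 ft³) in storage unit 7; 1 ft³ remain.
Put B8 (47 ft³) in storage unit 8; 3 ft³ remain.
Put B9 (38 ft³) in storage unit 9; 12 ft³ remain.
Put B10 (19 ft³) in storage unit 10; 31 ft³ remain.
Put B11 (34 ft³) in storage unit 11; 16 ft³ remain.
Put B12 (20 ft³) in storage unit 12; 30 ft³ remain.
Put B13 (49 ft³) in storage unit 13; 1 ft³ remain.
Put B14 (35 ft³) in storage unit 14; 15 ft³ remain.
Put B15 (12 ft³) in storage unit 14; 3 ft³ remain.
Put B16 (46 ft³) in storage unit 15; 4 ft³ remain.
Put B17 (47 ft³) in storage unit 16; 3 ft³ remain.
Put B18 (47 ft³) in storage unit 17; 3 ft³ remain.
17 storage units × 50 ft³ = 850 ft³; used 649 ft³; unused 201 ft³.

201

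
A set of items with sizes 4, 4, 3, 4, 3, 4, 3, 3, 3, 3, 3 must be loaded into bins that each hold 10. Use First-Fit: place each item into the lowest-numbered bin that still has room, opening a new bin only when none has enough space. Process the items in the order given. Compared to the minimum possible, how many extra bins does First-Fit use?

0

First-Fit: [4,4] [3,4,3] [4,3,3] [3,3,3] → 4 bins.
Total size 37; any packing needs at least ⌈37/10⌉ = 4 bins.
So 4 is already optimal.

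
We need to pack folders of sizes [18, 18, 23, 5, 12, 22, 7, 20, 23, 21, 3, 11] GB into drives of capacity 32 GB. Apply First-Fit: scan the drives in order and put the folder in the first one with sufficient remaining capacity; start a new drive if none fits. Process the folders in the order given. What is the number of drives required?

7 drives

Put 18 GB in drive 1; 14 GB remain.
Put 18 GB in drive 2; 14 GB remain.
Put 23 GB in drive 3; 9 GB remain.
Put 5 GB in drive 1; 9 GB remain.
Put 12 GB in drive 2; 2 GB remain.
Put 22 GB in drive 4; 10 GB remain.
Put 7 GB in drive 1; 2 GB remain.
Put 20 GB in drive 5; 12 GB remain.
Put 23 GB in drive 6; 9 GB remain.
Put 21 GB in drive 7; 11 GB remain.
Put 3 GB in drive 3; 6 GB remain.
Put 11 GB in drive 5; 1 GB remain.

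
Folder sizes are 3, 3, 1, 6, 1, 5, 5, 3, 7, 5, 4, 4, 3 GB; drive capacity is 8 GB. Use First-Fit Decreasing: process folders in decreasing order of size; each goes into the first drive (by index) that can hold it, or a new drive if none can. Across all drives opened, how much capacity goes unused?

6

Sorted descending: 7, 6, 5, 5, 5, 4, 4, 3, 3, 3, 3, 1, 1.
7 GB → drive 1 (remaining 1 GB)
6 GB → drive 2 (remaining 2 GB)
5 GB → drive 3 (remaining 3 GB)
5 GB → drive 4 (remaining 3 GB)
5 GB → drive 5 (remaining 3 GB)
4 GB → drive 6 (remaining 4 GB)
4 GB → drive 6 (remaining 0 GB)
3 GB → drive 3 (remaining 0 GB)
3 GB → drive 4 (remaining 0 GB)
3 GB → drive 5 (remaining 0 GB)
3 GB → drive 7 (remaining 5 GB)
1 GB → drive 1 (remaining 0 GB)
1 GB → drive 2 (remaining 1 GB)
7 drives × 8 GB = 56 GB; used 50 GB; unused 6 GB.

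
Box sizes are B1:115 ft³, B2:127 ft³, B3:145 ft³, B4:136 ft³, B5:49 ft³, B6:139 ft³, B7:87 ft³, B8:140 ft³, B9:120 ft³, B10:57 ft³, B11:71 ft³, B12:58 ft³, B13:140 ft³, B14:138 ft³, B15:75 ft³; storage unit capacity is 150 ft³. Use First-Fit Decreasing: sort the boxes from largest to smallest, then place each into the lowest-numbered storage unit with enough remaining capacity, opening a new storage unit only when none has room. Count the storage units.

12 storage units

Sorted descending: 145, 140, 140, 139, 138, 136, 127, 120, 115, 87, 75, 71, 58, 57, 49.
145 ft³ → storage unit 1 (remaining 5 ft³)
140 ft³ → storage unit 2 (remaining 10 ft³)
140 ft³ → storage unit 3 (remaining 10 ft³)
139 ft³ → storage unit 4 (remaining 11 ft³)
138 ft³ → storage unit 5 (remaining 12 ft³)
136 ft³ → storage unit 6 (remaining 14 ft³)
127 ft³ → storage unit 7 (remaining 23 ft³)
120 ft³ → storage unit 8 (remaining 30 ft³)
115 ft³ → storage unit 9 (remaining 35 ft³)
87 ft³ → storage unit 10 (remaining 63 ft³)
75 ft³ → storage unit 11 (remaining 75 ft³)
71 ft³ → storage unit 11 (remaining 4 ft³)
58 ft³ → storage unit 10 (remaining 5 ft³)
57 ft³ → storage unit 12 (remaining 93 ft³)
49 ft³ → storage unit 12 (remaining 44 ft³)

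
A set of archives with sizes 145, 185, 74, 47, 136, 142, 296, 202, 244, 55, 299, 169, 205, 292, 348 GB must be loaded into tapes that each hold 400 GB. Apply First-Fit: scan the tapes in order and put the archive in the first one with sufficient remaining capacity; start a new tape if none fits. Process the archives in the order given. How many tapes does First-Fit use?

tape 1: place 145 GB, 255 GB left
tape 1: place 185 GB, 70 GB left
tape 2: place 74 GB, 326 GB left
tape 1: place 47 GB, 23 GB left
tape 2: place 136 GB, 190 GB left
tape 2: place 142 GB, 48 GB left
tape 3: place 296 GB, 104 GB left
tape 4: place 202 GB, 198 GB left
tape 5: place 244 GB, 156 GB left
tape 3: place 55 GB, 49 GB left
tape 6: place 299 GB, 101 GB left
tape 4: place 169 GB, 29 GB left
tape 7: place 205 GB, 195 GB left
tape 8: place 292 GB, 108 GB left
tape 9: place 348 GB, 52 GB left

9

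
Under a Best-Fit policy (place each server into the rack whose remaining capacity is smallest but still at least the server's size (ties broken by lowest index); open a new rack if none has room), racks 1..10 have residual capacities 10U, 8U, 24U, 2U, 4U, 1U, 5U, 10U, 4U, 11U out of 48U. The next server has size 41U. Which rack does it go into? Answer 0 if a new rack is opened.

0

No rack has ≥ 41U free, so a new rack is opened.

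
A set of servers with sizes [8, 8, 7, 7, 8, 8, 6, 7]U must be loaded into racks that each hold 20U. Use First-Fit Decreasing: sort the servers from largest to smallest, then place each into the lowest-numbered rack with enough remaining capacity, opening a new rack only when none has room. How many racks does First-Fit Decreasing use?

4 racks

Sorted descending: 8, 8, 8, 8, 7, 7, 7, 6.
Put 8U in rack 1; 12U remain.
Put 8U in rack 1; 4U remain.
Put 8U in rack 2; 12U remain.
Put 8U in rack 2; 4U remain.
Put 7U in rack 3; 13U remain.
Put 7U in rack 3; 6U remain.
Put 7U in rack 4; 13U remain.
Put 6U in rack 3; 0U remain.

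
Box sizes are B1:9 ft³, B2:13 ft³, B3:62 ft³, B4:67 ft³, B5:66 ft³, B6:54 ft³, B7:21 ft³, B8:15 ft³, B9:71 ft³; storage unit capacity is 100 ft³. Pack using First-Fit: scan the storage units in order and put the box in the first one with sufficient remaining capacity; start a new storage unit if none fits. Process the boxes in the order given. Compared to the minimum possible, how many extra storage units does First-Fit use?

0

First-Fit: [9,13,62,15] [67,21] [66] [54] [71] → 5 storage units.
5 boxes exceed 50 ft³ (half the capacity), and no two of those can share a storage unit, so at least 5 storage units are needed.
So 5 is already optimal.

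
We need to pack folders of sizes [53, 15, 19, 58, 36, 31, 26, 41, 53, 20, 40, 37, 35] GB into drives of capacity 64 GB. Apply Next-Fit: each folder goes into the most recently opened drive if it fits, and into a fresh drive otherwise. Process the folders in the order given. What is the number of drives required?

drive 1: place 53 GB, 11 GB left
drive 2: place 15 GB, 49 GB left
drive 2: place 19 GB, 30 GB left
drive 3: place 58 GB, 6 GB left
drive 4: place 36 GB, 28 GB left
drive 5: place 31 GB, 33 GB left
drive 5: place 26 GB, 7 GB left
drive 6: place 41 GB, 23 GB left
drive 7: place 53 GB, 11 GB left
drive 8: place 20 GB, 44 GB left
drive 8: place 40 GB, 4 GB left
drive 9: place 37 GB, 27 GB left
drive 10: place 35 GB, 29 GB left

10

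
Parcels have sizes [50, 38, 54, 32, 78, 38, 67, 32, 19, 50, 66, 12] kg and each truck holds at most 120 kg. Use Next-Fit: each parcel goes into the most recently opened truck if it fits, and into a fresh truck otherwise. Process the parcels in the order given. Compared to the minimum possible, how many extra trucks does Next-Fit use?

Next-Fit: [50,38] [54,32] [78,38] [67,32,19] [50,66] [12] → 6 trucks.
Total size 536 kg; any packing needs at least ⌈536/120⌉ = 5 trucks.
An optimal packing achieves that bound: [78,38] [67,50] [66,54] [50,38,32] [32,19,12] → 5 trucks.
Excess: 6 − 5 = 1.

1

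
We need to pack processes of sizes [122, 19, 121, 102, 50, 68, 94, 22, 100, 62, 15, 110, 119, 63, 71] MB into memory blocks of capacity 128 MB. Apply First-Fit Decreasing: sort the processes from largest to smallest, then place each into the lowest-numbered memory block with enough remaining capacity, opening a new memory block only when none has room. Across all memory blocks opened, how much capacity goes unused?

Sorted descending: 122, 121, 119, 110, 102, 100, 94, 71, 68, 63, 62, 50, 22, 19, 15.
Put 122 MB in memory block 1; 6 MB remain.
Put 121 MB in memory block 2; 7 MB remain.
Put 119 MB in memory block 3; 9 MB remain.
Put 110 MB in memory block 4; 18 MB remain.
Put 102 MB in memory block 5; 26 MB remain.
Put 100 MB in memory block 6; 28 MB remain.
Put 94 MB in memory block 7; 34 MB remain.
Put 71 MB in memory block 8; 57 MB remain.
Put 68 MB in memory block 9; 60 MB remain.
Put 63 MB in memory block 10; 65 MB remain.
Put 62 MB in memory block 10; 3 MB remain.
Put 50 MB in memory block 8; 7 MB remain.
Put 22 MB in memory block 5; 4 MB remain.
Put 19 MB in memory block 6; 9 MB remain.
Put 15 MB in memory block 4; 3 MB remain.
10 memory blocks × 128 MB = 1280 MB; used 1138 MB; unused 142 MB.

142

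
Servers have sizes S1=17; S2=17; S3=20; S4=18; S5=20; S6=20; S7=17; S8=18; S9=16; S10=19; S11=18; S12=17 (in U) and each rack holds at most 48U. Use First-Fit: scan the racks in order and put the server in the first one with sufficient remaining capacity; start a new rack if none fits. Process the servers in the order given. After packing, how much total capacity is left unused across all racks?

rack 1: place S1 (17U), 31U left
rack 1: place S2 (17U), 14U left
rack 2: place S3 (20U), 28U left
rack 2: place S4 (18U), 10U left
rack 3: place S5 (20U), 28U left
rack 3: place S6 (20U), 8U left
rack 4: place S7 (17U), 31U left
rack 4: place S8 (18U), 13U left
rack 5: place S9 (16U), 32U left
rack 5: place S10 (19U), 13U left
rack 6: place S11 (18U), 30U left
rack 6: place S12 (17U), 13U left
6 racks × 48U = 288U; used 217U; unused 71U.

71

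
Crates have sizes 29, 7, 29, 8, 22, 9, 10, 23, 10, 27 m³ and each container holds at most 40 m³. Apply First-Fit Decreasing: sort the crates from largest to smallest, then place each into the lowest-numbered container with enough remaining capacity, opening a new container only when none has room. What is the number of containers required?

5

Sorted descending: 29, 29, 27, 23, 22, 10, 10, 9, 8, 7.
29 m³ → container 1 (remaining 11 m³)
29 m³ → container 2 (remaining 11 m³)
27 m³ → container 3 (remaining 13 m³)
23 m³ → container 4 (remaining 17 m³)
22 m³ → container 5 (remaining 18 m³)
10 m³ → container 1 (remaining 1 m³)
10 m³ → container 2 (remaining 1 m³)
9 m³ → container 3 (remaining 4 m³)
8 m³ → container 4 (remaining 9 m³)
7 m³ → container 4 (remaining 2 m³)
Final containers: [29,10] [29,10] [27,9] [23,8,7] [22].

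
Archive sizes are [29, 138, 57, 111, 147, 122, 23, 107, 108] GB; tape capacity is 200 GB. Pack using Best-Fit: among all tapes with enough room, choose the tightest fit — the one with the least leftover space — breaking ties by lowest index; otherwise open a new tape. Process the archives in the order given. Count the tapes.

6 tapes

tape 1: place 29 GB, 171 GB left
tape 1: place 138 GB, 33 GB left
tape 2: place 57 GB, 143 GB left
tape 2: place 111 GB, 32 GB left
tape 3: place 147 GB, 53 GB left
tape 4: place 122 GB, 78 GB left
tape 2: place 23 GB, 9 GB left
tape 5: place 107 GB, 93 GB left
tape 6: place 108 GB, 92 GB left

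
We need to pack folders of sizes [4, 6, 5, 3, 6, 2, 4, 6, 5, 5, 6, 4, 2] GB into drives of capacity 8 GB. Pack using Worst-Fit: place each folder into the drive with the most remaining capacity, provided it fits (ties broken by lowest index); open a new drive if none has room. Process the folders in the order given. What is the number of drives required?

Put 4 GB in drive 1; 4 GB remain.
Put 6 GB in drive 2; 2 GB remain.
Put 5 GB in drive 3; 3 GB remain.
Put 3 GB in drive 1; 1 GB remain.
Put 6 GB in drive 4; 2 GB remain.
Put 2 GB in drive 3; 1 GB remain.
Put 4 GB in drive 5; 4 GB remain.
Put 6 GB in drive 6; 2 GB remain.
Put 5 GB in drive 7; 3 GB remain.
Put 5 GB in drive 8; 3 GB remain.
Put 6 GB in drive 9; 2 GB remain.
Put 4 GB in drive 5; 0 GB remain.
Put 2 GB in drive 7; 1 GB remain.

9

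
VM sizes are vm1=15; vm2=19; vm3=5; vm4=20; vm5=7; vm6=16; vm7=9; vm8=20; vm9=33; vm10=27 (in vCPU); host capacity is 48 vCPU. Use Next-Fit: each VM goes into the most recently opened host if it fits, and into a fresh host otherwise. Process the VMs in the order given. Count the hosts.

vm1 (15 vCPU) → host 1 (remaining 33 vCPU)
vm2 (19 vCPU) → host 1 (remaining 14 vCPU)
vm3 (5 vCPU) → host 1 (remaining 9 vCPU)
vm4 (20 vCPU) → host 2 (remaining 28 vCPU)
vm5 (7 vCPU) → host 2 (remaining 21 vCPU)
vm6 (16 vCPU) → host 2 (remaining 5 vCPU)
vm7 (9 vCPU) → host 3 (remaining 39 vCPU)
vm8 (20 vCPU) → host 3 (remaining 19 vCPU)
vm9 (33 vCPU) → host 4 (remaining 15 vCPU)
vm10 (27 vCPU) → host 5 (remaining 21 vCPU)

5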